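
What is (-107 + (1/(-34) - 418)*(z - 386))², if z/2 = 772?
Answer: 67751764473316/289 ≈ 2.3444e+11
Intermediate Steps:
z = 1544 (z = 2*772 = 1544)
(-107 + (1/(-34) - 418)*(z - 386))² = (-107 + (1/(-34) - 418)*(1544 - 386))² = (-107 + (-1/34 - 418)*1158)² = (-107 - 14213/34*1158)² = (-107 - 8229327/17)² = (-8231146/17)² = 67751764473316/289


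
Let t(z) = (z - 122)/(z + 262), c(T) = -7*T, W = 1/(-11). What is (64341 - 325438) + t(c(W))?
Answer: -251436856/963 ≈ -2.6110e+5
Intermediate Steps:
W = -1/11 ≈ -0.090909
t(z) = (-122 + z)/(262 + z)
(64341 - 325438) + t(c(W)) = (64341 - 325438) + (-122 - 7*(-1/11))/(262 - 7*(-1/11)) = -261097 + (-122 + 7/11)/(262 + 7/11) = -261097 - 1335/11/(2889/11) = -261097 + (11/2889)*(-1335/11) = -261097 - 445/963 = -251436856/963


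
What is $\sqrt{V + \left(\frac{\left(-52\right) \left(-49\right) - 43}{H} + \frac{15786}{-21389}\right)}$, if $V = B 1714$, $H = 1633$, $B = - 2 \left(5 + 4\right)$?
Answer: $\frac{i \sqrt{37637905603595359029}}{34928237} \approx 175.65 i$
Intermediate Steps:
$B = -18$ ($B = \left(-2\right) 9 = -18$)
$V = -30852$ ($V = \left(-18\right) 1714 = -30852$)
$\sqrt{V + \left(\frac{\left(-52\right) \left(-49\right) - 43}{H} + \frac{15786}{-21389}\right)} = \sqrt{-30852 + \left(\frac{\left(-52\right) \left(-49\right) - 43}{1633} + \frac{15786}{-21389}\right)} = \sqrt{-30852 + \left(\left(2548 - 43\right) \frac{1}{1633} + 15786 \left(- \frac{1}{21389}\right)\right)} = \sqrt{-30852 + \left(2505 \cdot \frac{1}{1633} - \frac{15786}{21389}\right)} = \sqrt{-30852 + \left(\frac{2505}{1633} - \frac{15786}{21389}\right)} = \sqrt{-30852 + \frac{27800907}{34928237}} = \sqrt{- \frac{1077578167017}{34928237}} = \frac{i \sqrt{37637905603595359029}}{34928237}$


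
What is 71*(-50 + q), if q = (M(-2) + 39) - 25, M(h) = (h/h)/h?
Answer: -5183/2 ≈ -2591.5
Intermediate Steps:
M(h) = 1/h
q = 27/2 (q = (1/(-2) + 39) - 25 = (-½ + 39) - 25 = 77/2 - 25 = 27/2 ≈ 13.500)
71*(-50 + q) = 71*(-50 + 27/2) = 71*(-73/2) = -5183/2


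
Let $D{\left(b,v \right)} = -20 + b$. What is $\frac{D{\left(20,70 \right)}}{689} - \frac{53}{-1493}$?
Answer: $\frac{53}{1493} \approx 0.035499$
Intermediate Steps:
$\frac{D{\left(20,70 \right)}}{689} - \frac{53}{-1493} = \frac{-20 + 20}{689} - \frac{53}{-1493} = 0 \cdot \frac{1}{689} - - \frac{53}{1493} = 0 + \frac{53}{1493} = \frac{53}{1493}$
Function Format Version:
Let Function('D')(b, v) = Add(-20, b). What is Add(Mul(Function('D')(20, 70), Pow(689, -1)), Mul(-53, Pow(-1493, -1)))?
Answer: Rational(53, 1493) ≈ 0.035499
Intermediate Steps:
Add(Mul(Function('D')(20, 70), Pow(689, -1)), Mul(-53, Pow(-1493, -1))) = Add(Mul(Add(-20, 20), Pow(689, -1)), Mul(-53, Pow(-1493, -1))) = Add(Mul(0, Rational(1, 689)), Mul(-53, Rational(-1, 1493))) = Add(0, Rational(53, 1493)) = Rational(53, 1493)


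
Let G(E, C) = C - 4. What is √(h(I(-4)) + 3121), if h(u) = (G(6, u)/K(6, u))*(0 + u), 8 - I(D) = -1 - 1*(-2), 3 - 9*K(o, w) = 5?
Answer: √12106/2 ≈ 55.014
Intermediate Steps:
K(o, w) = -2/9 (K(o, w) = ⅓ - ⅑*5 = ⅓ - 5/9 = -2/9)
G(E, C) = -4 + C
I(D) = 7 (I(D) = 8 - (-1 - 1*(-2)) = 8 - (-1 + 2) = 8 - 1*1 = 8 - 1 = 7)
h(u) = u*(18 - 9*u/2) (h(u) = ((-4 + u)/(-2/9))*(0 + u) = ((-4 + u)*(-9/2))*u = (18 - 9*u/2)*u = u*(18 - 9*u/2))
√(h(I(-4)) + 3121) = √((9/2)*7*(4 - 1*7) + 3121) = √((9/2)*7*(4 - 7) + 3121) = √((9/2)*7*(-3) + 3121) = √(-189/2 + 3121) = √(6053/2) = √12106/2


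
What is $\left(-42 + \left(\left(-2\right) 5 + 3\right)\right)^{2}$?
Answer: $2401$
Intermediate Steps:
$\left(-42 + \left(\left(-2\right) 5 + 3\right)\right)^{2} = \left(-42 + \left(-10 + 3\right)\right)^{2} = \left(-42 - 7\right)^{2} = \left(-49\right)^{2} = 2401$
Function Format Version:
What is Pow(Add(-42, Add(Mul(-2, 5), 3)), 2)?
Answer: 2401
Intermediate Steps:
Pow(Add(-42, Add(Mul(-2, 5), 3)), 2) = Pow(Add(-42, Add(-10, 3)), 2) = Pow(Add(-42, -7), 2) = Pow(-49, 2) = 2401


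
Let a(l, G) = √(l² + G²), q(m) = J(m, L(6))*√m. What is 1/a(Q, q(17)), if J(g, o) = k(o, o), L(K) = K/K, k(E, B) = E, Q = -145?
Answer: √2338/7014 ≈ 0.0068938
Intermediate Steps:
L(K) = 1
J(g, o) = o
q(m) = √m (q(m) = 1*√m = √m)
a(l, G) = √(G² + l²)
1/a(Q, q(17)) = 1/(√((√17)² + (-145)²)) = 1/(√(17 + 21025)) = 1/(√21042) = 1/(3*√2338) = √2338/7014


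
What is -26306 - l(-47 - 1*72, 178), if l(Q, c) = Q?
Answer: -26187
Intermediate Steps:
-26306 - l(-47 - 1*72, 178) = -26306 - (-47 - 1*72) = -26306 - (-47 - 72) = -26306 - 1*(-119) = -26306 + 119 = -26187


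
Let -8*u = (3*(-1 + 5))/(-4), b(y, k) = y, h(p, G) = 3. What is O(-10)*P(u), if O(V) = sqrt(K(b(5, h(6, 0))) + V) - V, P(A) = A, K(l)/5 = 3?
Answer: 15/4 + 3*sqrt(5)/8 ≈ 4.5885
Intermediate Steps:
K(l) = 15 (K(l) = 5*3 = 15)
u = 3/8 (u = -3*(-1 + 5)/(8*(-4)) = -3*4*(-1)/(8*4) = -3*(-1)/(2*4) = -1/8*(-3) = 3/8 ≈ 0.37500)
O(V) = sqrt(15 + V) - V
O(-10)*P(u) = (sqrt(15 - 10) - 1*(-10))*(3/8) = (sqrt(5) + 10)*(3/8) = (10 + sqrt(5))*(3/8) = 15/4 + 3*sqrt(5)/8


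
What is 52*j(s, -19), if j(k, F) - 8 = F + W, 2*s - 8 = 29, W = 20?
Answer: 468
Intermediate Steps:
s = 37/2 (s = 4 + (½)*29 = 4 + 29/2 = 37/2 ≈ 18.500)
j(k, F) = 28 + F (j(k, F) = 8 + (F + 20) = 8 + (20 + F) = 28 + F)
52*j(s, -19) = 52*(28 - 19) = 52*9 = 468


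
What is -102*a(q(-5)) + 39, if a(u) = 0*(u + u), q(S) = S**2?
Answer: 39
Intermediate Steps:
a(u) = 0 (a(u) = 0*(2*u) = 0)
-102*a(q(-5)) + 39 = -102*0 + 39 = 0 + 39 = 39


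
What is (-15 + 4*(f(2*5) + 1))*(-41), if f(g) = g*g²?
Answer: -163549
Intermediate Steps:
f(g) = g³
(-15 + 4*(f(2*5) + 1))*(-41) = (-15 + 4*((2*5)³ + 1))*(-41) = (-15 + 4*(10³ + 1))*(-41) = (-15 + 4*(1000 + 1))*(-41) = (-15 + 4*1001)*(-41) = (-15 + 4004)*(-41) = 3989*(-41) = -163549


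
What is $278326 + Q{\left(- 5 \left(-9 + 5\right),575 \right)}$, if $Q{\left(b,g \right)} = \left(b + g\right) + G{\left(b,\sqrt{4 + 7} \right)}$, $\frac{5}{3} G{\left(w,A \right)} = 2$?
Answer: $\frac{1394611}{5} \approx 2.7892 \cdot 10^{5}$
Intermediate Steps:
$G{\left(w,A \right)} = \frac{6}{5}$ ($G{\left(w,A \right)} = \frac{3}{5} \cdot 2 = \frac{6}{5}$)
$Q{\left(b,g \right)} = \frac{6}{5} + b + g$ ($Q{\left(b,g \right)} = \left(b + g\right) + \frac{6}{5} = \frac{6}{5} + b + g$)
$278326 + Q{\left(- 5 \left(-9 + 5\right),575 \right)} = 278326 + \left(\frac{6}{5} - 5 \left(-9 + 5\right) + 575\right) = 278326 + \left(\frac{6}{5} - -20 + 575\right) = 278326 + \left(\frac{6}{5} + 20 + 575\right) = 278326 + \frac{2981}{5} = \frac{1394611}{5}$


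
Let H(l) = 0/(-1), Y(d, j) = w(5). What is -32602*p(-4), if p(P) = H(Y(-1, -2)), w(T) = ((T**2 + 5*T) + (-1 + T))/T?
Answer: 0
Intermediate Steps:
w(T) = (-1 + T**2 + 6*T)/T
Y(d, j) = 54/5 (Y(d, j) = 6 + 5 - 1/5 = 54/5)
H(l) = 0 (H(l) = 0*(-1) = 0)
p(P) = 0
-32602*p(-4) = -32602*0 = 0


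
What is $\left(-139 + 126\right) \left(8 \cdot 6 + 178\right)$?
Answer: $-2938$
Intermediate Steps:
$\left(-139 + 126\right) \left(8 \cdot 6 + 178\right) = - 13 \left(48 + 178\right) = \left(-13\right) 226 = -2938$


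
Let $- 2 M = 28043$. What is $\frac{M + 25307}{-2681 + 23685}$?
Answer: $\frac{22571}{42008} \approx 0.5373$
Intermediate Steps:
$M = - \frac{28043}{2}$ ($M = \left(- \frac{1}{2}\right) 28043 = - \frac{28043}{2} \approx -14022.0$)
$\frac{M + 25307}{-2681 + 23685} = \frac{- \frac{28043}{2} + 25307}{-2681 + 23685} = \frac{22571}{2 \cdot 21004} = \frac{22571}{2} \cdot \frac{1}{21004} = \frac{22571}{42008}$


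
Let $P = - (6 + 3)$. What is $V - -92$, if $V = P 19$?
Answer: $-79$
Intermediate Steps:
$P = -9$ ($P = \left(-1\right) 9 = -9$)
$V = -171$ ($V = \left(-9\right) 19 = -171$)
$V - -92 = -171 - -92 = -171 + 92 = -79$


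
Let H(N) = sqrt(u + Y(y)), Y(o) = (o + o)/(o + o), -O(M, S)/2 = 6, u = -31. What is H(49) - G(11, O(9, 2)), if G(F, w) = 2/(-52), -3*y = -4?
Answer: 1/26 + I*sqrt(30) ≈ 0.038462 + 5.4772*I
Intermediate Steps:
O(M, S) = -12 (O(M, S) = -2*6 = -12)
y = 4/3 (y = -1/3*(-4) = 4/3 ≈ 1.3333)
Y(o) = 1 (Y(o) = (2*o)/((2*o)) = (2*o)*(1/(2*o)) = 1)
G(F, w) = -1/26 (G(F, w) = 2*(-1/52) = -1/26)
H(N) = I*sqrt(30) (H(N) = sqrt(-31 + 1) = sqrt(-30) = I*sqrt(30))
H(49) - G(11, O(9, 2)) = I*sqrt(30) - 1*(-1/26) = I*sqrt(30) + 1/26 = 1/26 + I*sqrt(30)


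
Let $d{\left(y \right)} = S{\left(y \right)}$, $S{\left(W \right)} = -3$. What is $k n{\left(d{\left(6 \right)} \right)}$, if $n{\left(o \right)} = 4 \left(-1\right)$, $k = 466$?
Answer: $-1864$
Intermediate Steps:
$d{\left(y \right)} = -3$
$n{\left(o \right)} = -4$
$k n{\left(d{\left(6 \right)} \right)} = 466 \left(-4\right) = -1864$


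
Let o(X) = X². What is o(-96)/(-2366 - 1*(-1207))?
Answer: -9216/1159 ≈ -7.9517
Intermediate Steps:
o(-96)/(-2366 - 1*(-1207)) = (-96)²/(-2366 - 1*(-1207)) = 9216/(-2366 + 1207) = 9216/(-1159) = 9216*(-1/1159) = -9216/1159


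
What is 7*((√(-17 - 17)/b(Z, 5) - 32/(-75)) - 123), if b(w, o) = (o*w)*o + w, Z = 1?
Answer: -64351/75 + 7*I*√34/26 ≈ -858.01 + 1.5699*I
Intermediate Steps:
b(w, o) = w + w*o² (b(w, o) = w*o² + w = w + w*o²)
7*((√(-17 - 17)/b(Z, 5) - 32/(-75)) - 123) = 7*((√(-17 - 17)/((1*(1 + 5²))) - 32/(-75)) - 123) = 7*((√(-34)/((1*(1 + 25))) - 32*(-1/75)) - 123) = 7*(((I*√34)/((1*26)) + 32/75) - 123) = 7*(((I*√34)/26 + 32/75) - 123) = 7*(((I*√34)*(1/26) + 32/75) - 123) = 7*((I*√34/26 + 32/75) - 123) = 7*((32/75 + I*√34/26) - 123) = 7*(-9193/75 + I*√34/26) = -64351/75 + 7*I*√34/26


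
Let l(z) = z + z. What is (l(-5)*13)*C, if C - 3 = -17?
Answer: 1820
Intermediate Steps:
l(z) = 2*z
C = -14 (C = 3 - 17 = -14)
(l(-5)*13)*C = ((2*(-5))*13)*(-14) = -10*13*(-14) = -130*(-14) = 1820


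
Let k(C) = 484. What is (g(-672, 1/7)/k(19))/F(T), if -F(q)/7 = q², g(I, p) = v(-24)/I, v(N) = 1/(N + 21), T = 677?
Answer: -1/3130482402432 ≈ -3.1944e-13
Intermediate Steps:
v(N) = 1/(21 + N)
g(I, p) = -1/(3*I) (g(I, p) = 1/((21 - 24)*I) = 1/((-3)*I) = -1/(3*I))
F(q) = -7*q²
(g(-672, 1/7)/k(19))/F(T) = (-⅓/(-672)/484)/((-7*677²)) = (-⅓*(-1/672)*(1/484))/((-7*458329)) = ((1/2016)*(1/484))/(-3208303) = (1/975744)*(-1/3208303) = -1/3130482402432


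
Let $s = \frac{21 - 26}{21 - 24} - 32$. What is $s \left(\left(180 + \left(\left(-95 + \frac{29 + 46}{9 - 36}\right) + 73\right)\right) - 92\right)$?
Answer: $- \frac{51779}{27} \approx -1917.7$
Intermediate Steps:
$s = - \frac{91}{3}$ ($s = - \frac{5}{-3} - 32 = \left(-5\right) \left(- \frac{1}{3}\right) - 32 = \frac{5}{3} - 32 = - \frac{91}{3} \approx -30.333$)
$s \left(\left(180 + \left(\left(-95 + \frac{29 + 46}{9 - 36}\right) + 73\right)\right) - 92\right) = - \frac{91 \left(\left(180 + \left(\left(-95 + \frac{29 + 46}{9 - 36}\right) + 73\right)\right) - 92\right)}{3} = - \frac{91 \left(\left(180 + \left(\left(-95 + \frac{75}{-27}\right) + 73\right)\right) - 92\right)}{3} = - \frac{91 \left(\left(180 + \left(\left(-95 + 75 \left(- \frac{1}{27}\right)\right) + 73\right)\right) - 92\right)}{3} = - \frac{91 \left(\left(180 + \left(\left(-95 - \frac{25}{9}\right) + 73\right)\right) - 92\right)}{3} = - \frac{91 \left(\left(180 + \left(- \frac{880}{9} + 73\right)\right) - 92\right)}{3} = - \frac{91 \left(\left(180 - \frac{223}{9}\right) - 92\right)}{3} = - \frac{91 \left(\frac{1397}{9} - 92\right)}{3} = \left(- \frac{91}{3}\right) \frac{569}{9} = - \frac{51779}{27}$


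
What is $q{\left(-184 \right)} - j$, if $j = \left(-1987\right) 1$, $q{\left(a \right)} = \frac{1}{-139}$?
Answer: $\frac{276192}{139} \approx 1987.0$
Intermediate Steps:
$q{\left(a \right)} = - \frac{1}{139}$
$j = -1987$
$q{\left(-184 \right)} - j = - \frac{1}{139} - -1987 = - \frac{1}{139} + 1987 = \frac{276192}{139}$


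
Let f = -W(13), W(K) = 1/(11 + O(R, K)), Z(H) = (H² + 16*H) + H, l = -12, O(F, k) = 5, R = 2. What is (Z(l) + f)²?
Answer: 923521/256 ≈ 3607.5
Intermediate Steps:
Z(H) = H² + 17*H
W(K) = 1/16 (W(K) = 1/(11 + 5) = 1/16)
f = -1/16 (f = -1*1/16 = -1/16 ≈ -0.062500)
(Z(l) + f)² = (-12*(17 - 12) - 1/16)² = (-12*5 - 1/16)² = (-60 - 1/16)² = (-961/16)² = 923521/256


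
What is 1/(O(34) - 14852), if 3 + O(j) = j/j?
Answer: -1/14854 ≈ -6.7322e-5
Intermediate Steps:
O(j) = -2 (O(j) = -3 + j/j = -3 + 1 = -2)
1/(O(34) - 14852) = 1/(-2 - 14852) = 1/(-14854) = -1/14854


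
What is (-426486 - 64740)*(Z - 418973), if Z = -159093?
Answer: 283961048916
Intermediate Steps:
(-426486 - 64740)*(Z - 418973) = (-426486 - 64740)*(-159093 - 418973) = -491226*(-578066) = 283961048916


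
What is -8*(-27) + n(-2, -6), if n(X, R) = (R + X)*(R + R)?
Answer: 312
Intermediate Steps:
n(X, R) = 2*R*(R + X) (n(X, R) = (R + X)*(2*R) = 2*R*(R + X))
-8*(-27) + n(-2, -6) = -8*(-27) + 2*(-6)*(-6 - 2) = 216 + 2*(-6)*(-8) = 216 + 96 = 312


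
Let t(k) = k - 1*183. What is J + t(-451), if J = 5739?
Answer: 5105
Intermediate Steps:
t(k) = -183 + k (t(k) = k - 183 = -183 + k)
J + t(-451) = 5739 + (-183 - 451) = 5739 - 634 = 5105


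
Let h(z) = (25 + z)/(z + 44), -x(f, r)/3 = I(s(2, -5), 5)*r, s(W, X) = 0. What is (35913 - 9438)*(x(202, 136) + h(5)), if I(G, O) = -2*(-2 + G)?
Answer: -2116358550/49 ≈ -4.3191e+7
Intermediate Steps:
I(G, O) = 4 - 2*G
x(f, r) = -12*r (x(f, r) = -3*(4 - 2*0)*r = -3*(4 + 0)*r = -12*r)
h(z) = (25 + z)/(44 + z)
(35913 - 9438)*(x(202, 136) + h(5)) = (35913 - 9438)*(-12*136 + (25 + 5)/(44 + 5)) = 26475*(-1632 + 30/49) = 26475*(-79938/49) = -2116358550/49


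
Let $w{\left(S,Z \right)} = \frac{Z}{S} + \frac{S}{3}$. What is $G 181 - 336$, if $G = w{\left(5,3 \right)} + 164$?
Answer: $\frac{446374}{15} \approx 29758.0$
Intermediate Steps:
$w{\left(S,Z \right)} = \frac{S}{3} + \frac{Z}{S}$ ($w{\left(S,Z \right)} = \frac{Z}{S} + S \frac{1}{3} = \frac{Z}{S} + \frac{S}{3} = \frac{S}{3} + \frac{Z}{S}$)
$G = \frac{2494}{15}$ ($G = \left(\frac{1}{3} \cdot 5 + \frac{3}{5}\right) + 164 = \left(\frac{5}{3} + 3 \cdot \frac{1}{5}\right) + 164 = \left(\frac{5}{3} + \frac{3}{5}\right) + 164 = \frac{34}{15} + 164 = \frac{2494}{15} \approx 166.27$)
$G 181 - 336 = \frac{2494}{15} \cdot 181 - 336 = \frac{451414}{15} - 336 = \frac{446374}{15}$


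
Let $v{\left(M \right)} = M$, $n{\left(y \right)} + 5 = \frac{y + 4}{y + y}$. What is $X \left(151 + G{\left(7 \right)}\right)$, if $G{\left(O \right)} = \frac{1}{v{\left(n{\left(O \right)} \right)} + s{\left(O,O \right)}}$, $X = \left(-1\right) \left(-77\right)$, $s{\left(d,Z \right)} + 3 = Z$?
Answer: $\frac{33803}{3} \approx 11268.0$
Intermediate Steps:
$s{\left(d,Z \right)} = -3 + Z$
$n{\left(y \right)} = -5 + \frac{4 + y}{2 y}$ ($n{\left(y \right)} = -5 + \frac{y + 4}{y + y} = -5 + \frac{4 + y}{2 y}$)
$X = 77$
$G{\left(O \right)} = \frac{1}{- \frac{15}{2} + O + \frac{2}{O}}$ ($G{\left(O \right)} = \frac{1}{\left(- \frac{9}{2} + \frac{2}{O}\right) + \left(-3 + O\right)} = \frac{1}{- \frac{15}{2} + O + \frac{2}{O}}$)
$X \left(151 + G{\left(7 \right)}\right) = 77 \left(151 + 2 \cdot 7 \frac{1}{4 + 7 \left(-15 + 2 \cdot 7\right)}\right) = 77 \left(151 + 2 \cdot 7 \frac{1}{4 + 7 \left(-15 + 14\right)}\right) = 77 \left(151 + 2 \cdot 7 \frac{1}{4 + 7 \left(-1\right)}\right) = 77 \left(151 + 2 \cdot 7 \frac{1}{4 - 7}\right) = 77 \left(151 + 2 \cdot 7 \frac{1}{-3}\right) = 77 \left(151 + 2 \cdot 7 \left(- \frac{1}{3}\right)\right) = 77 \left(151 - \frac{14}{3}\right) = 77 \cdot \frac{439}{3} = \frac{33803}{3}$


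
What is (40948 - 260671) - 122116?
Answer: -341839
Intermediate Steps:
(40948 - 260671) - 122116 = -219723 - 122116 = -341839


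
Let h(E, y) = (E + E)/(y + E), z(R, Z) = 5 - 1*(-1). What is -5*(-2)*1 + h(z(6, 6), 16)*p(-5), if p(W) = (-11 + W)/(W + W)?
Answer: 598/55 ≈ 10.873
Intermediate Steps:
z(R, Z) = 6 (z(R, Z) = 5 + 1 = 6)
h(E, y) = 2*E/(E + y) (h(E, y) = (2*E)/(E + y) = 2*E/(E + y))
p(W) = (-11 + W)/(2*W) (p(W) = (-11 + W)/((2*W)) = (-11 + W)*(1/(2*W)) = (-11 + W)/(2*W))
-5*(-2)*1 + h(z(6, 6), 16)*p(-5) = -5*(-2)*1 + (2*6/(6 + 16))*((½)*(-11 - 5)/(-5)) = 10*1 + (2*6/22)*((½)*(-⅕)*(-16)) = 10 + (2*6*(1/22))*(8/5) = 10 + (6/11)*(8/5) = 10 + 48/55 = 598/55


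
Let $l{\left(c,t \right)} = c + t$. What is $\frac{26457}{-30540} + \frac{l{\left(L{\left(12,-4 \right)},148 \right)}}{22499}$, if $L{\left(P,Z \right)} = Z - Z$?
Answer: $- \frac{196912041}{229039820} \approx -0.85973$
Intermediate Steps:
$L{\left(P,Z \right)} = 0$
$\frac{26457}{-30540} + \frac{l{\left(L{\left(12,-4 \right)},148 \right)}}{22499} = \frac{26457}{-30540} + \frac{0 + 148}{22499} = 26457 \left(- \frac{1}{30540}\right) + 148 \cdot \frac{1}{22499} = - \frac{8819}{10180} + \frac{148}{22499} = - \frac{196912041}{229039820}$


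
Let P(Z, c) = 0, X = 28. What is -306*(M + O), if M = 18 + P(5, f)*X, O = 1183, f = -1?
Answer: -367506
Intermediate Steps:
M = 18 (M = 18 + 0*28 = 18 + 0 = 18)
-306*(M + O) = -306*(18 + 1183) = -306*1201 = -367506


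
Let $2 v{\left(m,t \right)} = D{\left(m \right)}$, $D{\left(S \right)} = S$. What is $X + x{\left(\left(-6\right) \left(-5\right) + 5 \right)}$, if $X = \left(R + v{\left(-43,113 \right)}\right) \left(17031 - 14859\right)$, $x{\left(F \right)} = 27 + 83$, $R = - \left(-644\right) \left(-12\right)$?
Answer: $-16831804$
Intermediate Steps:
$v{\left(m,t \right)} = \frac{m}{2}$
$R = -7728$ ($R = \left(-1\right) 7728 = -7728$)
$x{\left(F \right)} = 110$
$X = -16831914$ ($X = \left(-7728 + \frac{1}{2} \left(-43\right)\right) \left(17031 - 14859\right) = \left(-7728 - \frac{43}{2}\right) 2172 = \left(- \frac{15499}{2}\right) 2172 = -16831914$)
$X + x{\left(\left(-6\right) \left(-5\right) + 5 \right)} = -16831914 + 110 = -16831804$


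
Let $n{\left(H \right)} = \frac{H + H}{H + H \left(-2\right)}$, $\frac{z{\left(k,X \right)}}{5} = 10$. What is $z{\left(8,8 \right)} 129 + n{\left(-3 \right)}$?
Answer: $6448$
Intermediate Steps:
$z{\left(k,X \right)} = 50$ ($z{\left(k,X \right)} = 5 \cdot 10 = 50$)
$n{\left(H \right)} = -2$ ($n{\left(H \right)} = \frac{2 H}{H - 2 H} = \frac{2 H}{\left(-1\right) H} = 2 H \left(- \frac{1}{H}\right) = -2$)
$z{\left(8,8 \right)} 129 + n{\left(-3 \right)} = 50 \cdot 129 - 2 = 6450 - 2 = 6448$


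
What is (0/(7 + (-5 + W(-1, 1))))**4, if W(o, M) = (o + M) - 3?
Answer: 0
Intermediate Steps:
W(o, M) = -3 + M + o (W(o, M) = (M + o) - 3 = -3 + M + o)
(0/(7 + (-5 + W(-1, 1))))**4 = (0/(7 + (-5 + (-3 + 1 - 1))))**4 = (0/(7 + (-5 - 3)))**4 = (0/(7 - 8))**4 = (0/(-1))**4 = (0*(-1))**4 = 0**4 = 0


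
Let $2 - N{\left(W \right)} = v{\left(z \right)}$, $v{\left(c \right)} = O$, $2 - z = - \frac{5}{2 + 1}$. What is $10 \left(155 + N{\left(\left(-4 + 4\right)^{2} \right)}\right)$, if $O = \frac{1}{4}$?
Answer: $\frac{3135}{2} \approx 1567.5$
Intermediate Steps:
$O = \frac{1}{4} \approx 0.25$
$z = \frac{11}{3}$ ($z = 2 - - \frac{5}{2 + 1} = 2 - - \frac{5}{3} = 2 + \frac{5}{3} = \frac{11}{3} \approx 3.6667$)
$v{\left(c \right)} = \frac{1}{4}$
$N{\left(W \right)} = \frac{7}{4}$ ($N{\left(W \right)} = 2 - \frac{1}{4} = \frac{7}{4}$)
$10 \left(155 + N{\left(\left(-4 + 4\right)^{2} \right)}\right) = 10 \left(155 + \frac{7}{4}\right) = 10 \cdot \frac{627}{4} = \frac{3135}{2}$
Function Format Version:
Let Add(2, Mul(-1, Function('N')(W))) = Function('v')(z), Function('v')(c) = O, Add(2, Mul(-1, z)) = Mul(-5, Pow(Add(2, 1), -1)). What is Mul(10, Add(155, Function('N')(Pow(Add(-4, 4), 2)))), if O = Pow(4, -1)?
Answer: Rational(3135, 2) ≈ 1567.5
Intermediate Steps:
O = Rational(1, 4) ≈ 0.25000
z = Rational(11, 3) (z = Add(2, Mul(-1, Mul(-5, Pow(Add(2, 1), -1)))) = Add(2, Mul(-1, Mul(-5, Pow(3, -1)))) = Add(2, Mul(-1, Mul(-5, Rational(1, 3)))) = Add(2, Mul(-1, Rational(-5, 3))) = Add(2, Rational(5, 3)) = Rational(11, 3) ≈ 3.6667)
Function('v')(c) = Rational(1, 4)
Function('N')(W) = Rational(7, 4) (Function('N')(W) = Add(2, Mul(-1, Rational(1, 4))) = Add(2, Rational(-1, 4)) = Rational(7, 4))
Mul(10, Add(155, Function('N')(Pow(Add(-4, 4), 2)))) = Mul(10, Add(155, Rational(7, 4))) = Mul(10, Rational(627, 4)) = Rational(3135, 2)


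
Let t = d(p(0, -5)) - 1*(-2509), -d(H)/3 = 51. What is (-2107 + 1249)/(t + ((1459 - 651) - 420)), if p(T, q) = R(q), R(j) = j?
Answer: -429/1372 ≈ -0.31268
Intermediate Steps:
p(T, q) = q
d(H) = -153 (d(H) = -3*51 = -153)
t = 2356 (t = -153 - 1*(-2509) = -153 + 2509 = 2356)
(-2107 + 1249)/(t + ((1459 - 651) - 420)) = (-2107 + 1249)/(2356 + ((1459 - 651) - 420)) = -858/(2356 + (808 - 420)) = -858/(2356 + 388) = -858/2744 = -858*1/2744 = -429/1372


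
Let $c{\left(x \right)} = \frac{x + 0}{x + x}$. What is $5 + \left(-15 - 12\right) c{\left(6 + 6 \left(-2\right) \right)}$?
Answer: $- \frac{17}{2} \approx -8.5$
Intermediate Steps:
$c{\left(x \right)} = \frac{1}{2}$ ($c{\left(x \right)} = \frac{x}{2 x} = x \frac{1}{2 x} = \frac{1}{2}$)
$5 + \left(-15 - 12\right) c{\left(6 + 6 \left(-2\right) \right)} = 5 + \left(-15 - 12\right) \frac{1}{2} = 5 - \frac{27}{2} = - \frac{17}{2}$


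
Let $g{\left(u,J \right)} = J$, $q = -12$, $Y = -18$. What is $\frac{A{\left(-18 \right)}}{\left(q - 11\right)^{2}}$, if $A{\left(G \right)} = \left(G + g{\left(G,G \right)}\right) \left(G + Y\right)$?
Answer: $\frac{1296}{529} \approx 2.4499$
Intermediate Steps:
$A{\left(G \right)} = 2 G \left(-18 + G\right)$ ($A{\left(G \right)} = \left(G + G\right) \left(G - 18\right) = 2 G \left(-18 + G\right)$)
$\frac{A{\left(-18 \right)}}{\left(q - 11\right)^{2}} = \frac{2 \left(-18\right) \left(-18 - 18\right)}{\left(-12 - 11\right)^{2}} = \frac{2 \left(-18\right) \left(-36\right)}{\left(-23\right)^{2}} = \frac{1296}{529}$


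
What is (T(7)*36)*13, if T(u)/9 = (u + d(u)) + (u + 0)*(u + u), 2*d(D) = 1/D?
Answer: 3097926/7 ≈ 4.4256e+5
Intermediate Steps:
d(D) = 1/(2*D) (d(D) = (1/D)/2 = 1/(2*D))
T(u) = 9*u + 18*u² + 9/(2*u) (T(u) = 9*((u + 1/(2*u)) + (u + 0)*(u + u)) = 9*((u + 1/(2*u)) + u*(2*u)) = 9*((u + 1/(2*u)) + 2*u²) = 9*(u + 1/(2*u) + 2*u²) = 9*u + 18*u² + 9/(2*u))
(T(7)*36)*13 = ((9*7 + 18*7² + (9/2)/7)*36)*13 = ((63 + 18*49 + (9/2)*(⅐))*36)*13 = ((63 + 882 + 9/14)*36)*13 = ((13239/14)*36)*13 = (238302/7)*13 = 3097926/7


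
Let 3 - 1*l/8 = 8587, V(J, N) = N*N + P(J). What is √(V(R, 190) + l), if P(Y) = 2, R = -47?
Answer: I*√32570 ≈ 180.47*I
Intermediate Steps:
V(J, N) = 2 + N² (V(J, N) = N*N + 2 = N² + 2 = 2 + N²)
l = -68672 (l = 24 - 8*8587 = 24 - 68696 = -68672)
√(V(R, 190) + l) = √((2 + 190²) - 68672) = √((2 + 36100) - 68672) = √(36102 - 68672) = √(-32570) = I*√32570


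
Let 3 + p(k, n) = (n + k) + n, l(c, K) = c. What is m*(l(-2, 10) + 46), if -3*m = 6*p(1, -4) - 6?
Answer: 968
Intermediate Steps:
p(k, n) = -3 + k + 2*n (p(k, n) = -3 + ((n + k) + n) = -3 + ((k + n) + n) = -3 + (k + 2*n) = -3 + k + 2*n)
m = 22 (m = -(6*(-3 + 1 + 2*(-4)) - 6)/3 = -(6*(-3 + 1 - 8) - 6)/3 = -(6*(-10) - 6)/3 = -(-60 - 6)/3 = -⅓*(-66) = 22)
m*(l(-2, 10) + 46) = 22*(-2 + 46) = 22*44 = 968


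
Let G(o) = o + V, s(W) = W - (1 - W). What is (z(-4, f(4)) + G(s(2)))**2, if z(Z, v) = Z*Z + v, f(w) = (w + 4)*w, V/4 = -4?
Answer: 1225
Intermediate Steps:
V = -16 (V = 4*(-4) = -16)
s(W) = -1 + 2*W (s(W) = W + (-1 + W) = -1 + 2*W)
f(w) = w*(4 + w) (f(w) = (4 + w)*w = w*(4 + w))
G(o) = -16 + o (G(o) = o - 16 = -16 + o)
z(Z, v) = v + Z**2 (z(Z, v) = Z**2 + v = v + Z**2)
(z(-4, f(4)) + G(s(2)))**2 = ((4*(4 + 4) + (-4)**2) + (-16 + (-1 + 2*2)))**2 = ((4*8 + 16) + (-16 + (-1 + 4)))**2 = ((32 + 16) + (-16 + 3))**2 = (48 - 13)**2 = 35**2 = 1225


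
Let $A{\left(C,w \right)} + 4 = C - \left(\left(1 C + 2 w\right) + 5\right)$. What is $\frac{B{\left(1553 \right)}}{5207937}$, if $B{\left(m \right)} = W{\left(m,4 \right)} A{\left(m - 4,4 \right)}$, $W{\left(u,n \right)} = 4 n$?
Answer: $- \frac{272}{5207937} \approx -5.2228 \cdot 10^{-5}$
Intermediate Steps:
$A{\left(C,w \right)} = -9 - 2 w$ ($A{\left(C,w \right)} = -4 - \left(5 + 2 w\right) = -9 - 2 w$)
$B{\left(m \right)} = -272$ ($B{\left(m \right)} = 4 \cdot 4 \left(-9 - 8\right) = 16 \left(-9 - 8\right) = 16 \left(-17\right) = -272$)
$\frac{B{\left(1553 \right)}}{5207937} = - \frac{272}{5207937}$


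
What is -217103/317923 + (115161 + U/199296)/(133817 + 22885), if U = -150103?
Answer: 516498871370843/9928761293558016 ≈ 0.052020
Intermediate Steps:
-217103/317923 + (115161 + U/199296)/(133817 + 22885) = -217103/317923 + (115161 - 150103/199296)/(133817 + 22885) = -217103*1/317923 + (115161 - 150103*1/199296)/156702 = -217103/317923 + (115161 - 150103/199296)*(1/156702) = -217103/317923 + (22950976553/199296)*(1/156702) = -217103/317923 + 22950976553/31230081792 = 516498871370843/9928761293558016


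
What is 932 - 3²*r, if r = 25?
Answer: 707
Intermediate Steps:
932 - 3²*r = 932 - 3²*25 = 932 - 9*25 = 932 - 1*225 = 932 - 225 = 707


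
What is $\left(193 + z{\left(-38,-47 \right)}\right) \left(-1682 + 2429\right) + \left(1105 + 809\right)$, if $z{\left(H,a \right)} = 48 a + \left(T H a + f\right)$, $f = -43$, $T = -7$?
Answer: $-10910262$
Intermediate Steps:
$z{\left(H,a \right)} = -43 + 48 a - 7 H a$ ($z{\left(H,a \right)} = 48 a + \left(- 7 H a - 43\right) = 48 a - \left(43 + 7 H a\right) = -43 + 48 a - 7 H a$)
$\left(193 + z{\left(-38,-47 \right)}\right) \left(-1682 + 2429\right) + \left(1105 + 809\right) = \left(193 - \left(2299 + 12502\right)\right) \left(-1682 + 2429\right) + \left(1105 + 809\right) = \left(193 - 14801\right) 747 + 1914 = \left(-14608\right) 747 + 1914 = -10912176 + 1914 = -10910262$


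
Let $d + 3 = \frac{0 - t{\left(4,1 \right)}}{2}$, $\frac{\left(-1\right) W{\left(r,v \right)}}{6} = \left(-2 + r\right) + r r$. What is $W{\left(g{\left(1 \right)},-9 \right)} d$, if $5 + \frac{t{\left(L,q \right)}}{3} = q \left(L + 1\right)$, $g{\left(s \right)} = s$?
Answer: $0$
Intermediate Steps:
$t{\left(L,q \right)} = -15 + 3 q \left(1 + L\right)$ ($t{\left(L,q \right)} = -15 + 3 q \left(L + 1\right) = -15 + 3 q \left(1 + L\right)$)
$W{\left(r,v \right)} = 12 - 6 r - 6 r^{2}$ ($W{\left(r,v \right)} = - 6 \left(\left(-2 + r\right) + r r\right) = - 6 \left(\left(-2 + r\right) + r^{2}\right) = - 6 \left(-2 + r + r^{2}\right) = 12 - 6 r - 6 r^{2}$)
$d = -3$ ($d = -3 + \frac{0 - \left(-15 + 3 \cdot 1 + 3 \cdot 4 \cdot 1\right)}{2} = -3 + \left(0 - \left(-15 + 3 + 12\right)\right) \frac{1}{2} = -3 + \left(0 - 0\right) \frac{1}{2} = -3 + \left(0 + 0\right) \frac{1}{2} = -3 + 0 \cdot \frac{1}{2} = -3 + 0 = -3$)
$W{\left(g{\left(1 \right)},-9 \right)} d = \left(12 - 6 - 6 \cdot 1^{2}\right) \left(-3\right) = \left(12 - 6 - 6\right) \left(-3\right) = 0 \left(-3\right) = 0$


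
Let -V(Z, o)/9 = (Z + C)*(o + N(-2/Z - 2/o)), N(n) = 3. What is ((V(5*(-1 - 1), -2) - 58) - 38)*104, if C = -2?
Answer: 1248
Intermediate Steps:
V(Z, o) = -9*(-2 + Z)*(3 + o) (V(Z, o) = -9*(Z - 2)*(o + 3) = -9*(-2 + Z)*(3 + o))
((V(5*(-1 - 1), -2) - 58) - 38)*104 = (((54 - 135*(-1 - 1) + 18*(-2) - 9*5*(-1 - 1)*(-2)) - 58) - 38)*104 = (((54 - 135*(-2) - 36 - 9*5*(-2)*(-2)) - 58) - 38)*104 = (((54 - 27*(-10) - 36 - 9*(-10)*(-2)) - 58) - 38)*104 = (((54 + 270 - 36 - 180) - 58) - 38)*104 = ((108 - 58) - 38)*104 = (50 - 38)*104 = 12*104 = 1248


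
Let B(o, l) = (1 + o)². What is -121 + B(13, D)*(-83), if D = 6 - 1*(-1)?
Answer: -16389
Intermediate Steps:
D = 7 (D = 6 + 1 = 7)
-121 + B(13, D)*(-83) = -121 + (1 + 13)²*(-83) = -121 + 14²*(-83) = -121 + 196*(-83) = -121 - 16268 = -16389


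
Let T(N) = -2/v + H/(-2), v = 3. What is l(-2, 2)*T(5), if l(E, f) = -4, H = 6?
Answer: 44/3 ≈ 14.667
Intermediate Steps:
T(N) = -11/3 (T(N) = -2/3 + 6/(-2) = -2*⅓ + 6*(-½) = -⅔ - 3 = -11/3)
l(-2, 2)*T(5) = -4*(-11/3) = 44/3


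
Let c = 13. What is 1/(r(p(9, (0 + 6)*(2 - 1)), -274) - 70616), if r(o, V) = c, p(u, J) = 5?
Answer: -1/70603 ≈ -1.4164e-5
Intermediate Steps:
r(o, V) = 13
1/(r(p(9, (0 + 6)*(2 - 1)), -274) - 70616) = 1/(13 - 70616) = 1/(-70603) = -1/70603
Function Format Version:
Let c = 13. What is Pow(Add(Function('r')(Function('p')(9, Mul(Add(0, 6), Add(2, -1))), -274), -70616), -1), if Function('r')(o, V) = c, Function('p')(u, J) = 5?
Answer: Rational(-1, 70603) ≈ -1.4164e-5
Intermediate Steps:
Function('r')(o, V) = 13
Pow(Add(Function('r')(Function('p')(9, Mul(Add(0, 6), Add(2, -1))), -274), -70616), -1) = Pow(Add(13, -70616), -1) = Pow(-70603, -1) = Rational(-1, 70603)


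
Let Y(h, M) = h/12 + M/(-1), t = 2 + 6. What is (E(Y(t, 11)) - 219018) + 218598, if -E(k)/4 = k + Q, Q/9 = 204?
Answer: -23168/3 ≈ -7722.7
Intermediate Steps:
t = 8
Q = 1836 (Q = 9*204 = 1836)
Y(h, M) = -M + h/12 (Y(h, M) = h*(1/12) + M*(-1) = h/12 - M = -M + h/12)
E(k) = -7344 - 4*k (E(k) = -4*(k + 1836) = -4*(1836 + k) = -7344 - 4*k)
(E(Y(t, 11)) - 219018) + 218598 = ((-7344 - 4*(-1*11 + (1/12)*8)) - 219018) + 218598 = ((-7344 - 4*(-11 + ⅔)) - 219018) + 218598 = ((-7344 - 4*(-31/3)) - 219018) + 218598 = ((-7344 + 124/3) - 219018) + 218598 = (-21908/3 - 219018) + 218598 = -678962/3 + 218598 = -23168/3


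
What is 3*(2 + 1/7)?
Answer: 45/7 ≈ 6.4286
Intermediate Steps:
3*(2 + 1/7) = 3*(2 + ⅐) = 3*(15/7) = 45/7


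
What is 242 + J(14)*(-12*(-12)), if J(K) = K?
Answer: 2258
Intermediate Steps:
242 + J(14)*(-12*(-12)) = 242 + 14*(-12*(-12)) = 242 + 14*144 = 242 + 2016 = 2258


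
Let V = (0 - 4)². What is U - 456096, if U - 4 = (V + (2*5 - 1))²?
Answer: -455467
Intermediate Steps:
V = 16 (V = (-4)² = 16)
U = 629 (U = 4 + (16 + (2*5 - 1))² = 4 + (16 + (10 - 1))² = 4 + (16 + 9)² = 4 + 25² = 4 + 625 = 629)
U - 456096 = 629 - 456096 = -455467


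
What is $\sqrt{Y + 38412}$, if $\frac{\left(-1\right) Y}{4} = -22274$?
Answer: $2 \sqrt{31877} \approx 357.08$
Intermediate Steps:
$Y = 89096$ ($Y = \left(-4\right) \left(-22274\right) = 89096$)
$\sqrt{Y + 38412} = \sqrt{89096 + 38412} = \sqrt{127508} = 2 \sqrt{31877}$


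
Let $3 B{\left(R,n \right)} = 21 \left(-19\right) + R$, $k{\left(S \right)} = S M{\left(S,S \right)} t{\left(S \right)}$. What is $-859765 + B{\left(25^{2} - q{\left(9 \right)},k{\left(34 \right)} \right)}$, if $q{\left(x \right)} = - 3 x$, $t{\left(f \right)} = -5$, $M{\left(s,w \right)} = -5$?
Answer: $- \frac{2579042}{3} \approx -8.5968 \cdot 10^{5}$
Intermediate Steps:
$k{\left(S \right)} = 25 S$ ($k{\left(S \right)} = S \left(-5\right) \left(-5\right) = - 5 S \left(-5\right) = 25 S$)
$B{\left(R,n \right)} = -133 + \frac{R}{3}$ ($B{\left(R,n \right)} = \frac{21 \left(-19\right) + R}{3} = \frac{-399 + R}{3} = -133 + \frac{R}{3}$)
$-859765 + B{\left(25^{2} - q{\left(9 \right)},k{\left(34 \right)} \right)} = -859765 - \left(133 - \frac{25^{2} - \left(-3\right) 9}{3}\right) = -859765 - \left(133 - \frac{625 - -27}{3}\right) = -859765 - \left(133 - \frac{625 + 27}{3}\right) = -859765 + \left(-133 + \frac{1}{3} \cdot 652\right) = -859765 + \left(-133 + \frac{652}{3}\right) = -859765 + \frac{253}{3} = - \frac{2579042}{3}$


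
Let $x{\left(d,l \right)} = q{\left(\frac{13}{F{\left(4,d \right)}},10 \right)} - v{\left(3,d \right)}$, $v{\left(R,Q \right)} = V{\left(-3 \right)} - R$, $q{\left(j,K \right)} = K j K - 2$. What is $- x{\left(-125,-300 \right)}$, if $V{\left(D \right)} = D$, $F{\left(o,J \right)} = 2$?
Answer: $-654$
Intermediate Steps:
$q{\left(j,K \right)} = -2 + j K^{2}$ ($q{\left(j,K \right)} = j K^{2} - 2 = -2 + j K^{2}$)
$v{\left(R,Q \right)} = -3 - R$
$x{\left(d,l \right)} = 654$ ($x{\left(d,l \right)} = \left(-2 + \frac{13}{2} \cdot 10^{2}\right) - \left(-3 - 3\right) = \left(-2 + 13 \cdot \frac{1}{2} \cdot 100\right) - \left(-3 - 3\right) = \left(-2 + \frac{13}{2} \cdot 100\right) - -6 = \left(-2 + 650\right) + 6 = 648 + 6 = 654$)
$- x{\left(-125,-300 \right)} = \left(-1\right) 654 = -654$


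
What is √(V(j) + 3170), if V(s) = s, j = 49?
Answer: √3219 ≈ 56.736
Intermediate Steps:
√(V(j) + 3170) = √(49 + 3170) = √3219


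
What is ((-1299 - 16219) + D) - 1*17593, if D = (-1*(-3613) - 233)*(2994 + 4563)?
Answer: 25507549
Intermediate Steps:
D = 25542660 (D = (3613 - 233)*7557 = 3380*7557 = 25542660)
((-1299 - 16219) + D) - 1*17593 = ((-1299 - 16219) + 25542660) - 1*17593 = (-17518 + 25542660) - 17593 = 25525142 - 17593 = 25507549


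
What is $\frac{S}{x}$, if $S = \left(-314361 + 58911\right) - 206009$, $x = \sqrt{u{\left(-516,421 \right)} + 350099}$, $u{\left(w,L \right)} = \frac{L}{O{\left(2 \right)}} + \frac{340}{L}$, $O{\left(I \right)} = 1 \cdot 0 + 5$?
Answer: $- \frac{461459 \sqrt{387918523070}}{368568668} \approx -779.8$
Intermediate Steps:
$O{\left(I \right)} = 5$ ($O{\left(I \right)} = 0 + 5 = 5$)
$u{\left(w,L \right)} = \frac{340}{L} + \frac{L}{5}$ ($u{\left(w,L \right)} = \frac{L}{5} + \frac{340}{L} = \frac{340}{L} + \frac{L}{5}$)
$x = \frac{2 \sqrt{387918523070}}{2105}$ ($x = \sqrt{\left(\frac{340}{421} + \frac{1}{5} \cdot 421\right) + 350099} = \sqrt{\left(340 \cdot \frac{1}{421} + \frac{421}{5}\right) + 350099} = \sqrt{\left(\frac{340}{421} + \frac{421}{5}\right) + 350099} = \sqrt{\frac{178941}{2105} + 350099} = \sqrt{\frac{737137336}{2105}} = \frac{2 \sqrt{387918523070}}{2105} \approx 591.76$)
$S = -461459$ ($S = -255450 - 206009 = -461459$)
$\frac{S}{x} = - \frac{461459}{\frac{2}{2105} \sqrt{387918523070}} = - 461459 \frac{\sqrt{387918523070}}{368568668} = - \frac{461459 \sqrt{387918523070}}{368568668}$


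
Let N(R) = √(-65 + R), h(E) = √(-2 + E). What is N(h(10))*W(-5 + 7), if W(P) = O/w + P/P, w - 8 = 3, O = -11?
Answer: 0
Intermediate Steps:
w = 11 (w = 8 + 3 = 11)
W(P) = 0 (W(P) = -11/11 + P/P = -11*1/11 + 1 = -1 + 1 = 0)
N(h(10))*W(-5 + 7) = √(-65 + √(-2 + 10))*0 = √(-65 + √8)*0 = √(-65 + 2*√2)*0 = 0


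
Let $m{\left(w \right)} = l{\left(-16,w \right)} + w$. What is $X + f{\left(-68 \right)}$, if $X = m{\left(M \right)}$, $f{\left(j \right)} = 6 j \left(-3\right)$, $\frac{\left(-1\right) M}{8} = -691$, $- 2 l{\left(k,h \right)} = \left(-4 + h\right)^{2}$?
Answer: $-15250536$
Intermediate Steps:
$l{\left(k,h \right)} = - \frac{\left(-4 + h\right)^{2}}{2}$
$M = 5528$ ($M = \left(-8\right) \left(-691\right) = 5528$)
$f{\left(j \right)} = - 18 j$
$m{\left(w \right)} = w - \frac{\left(-4 + w\right)^{2}}{2}$ ($m{\left(w \right)} = - \frac{\left(-4 + w\right)^{2}}{2} + w = w - \frac{\left(-4 + w\right)^{2}}{2}$)
$X = -15251760$ ($X = 5528 - \frac{\left(-4 + 5528\right)^{2}}{2} = 5528 - \frac{5524^{2}}{2} = 5528 - 15257288 = -15251760$)
$X + f{\left(-68 \right)} = -15251760 - -1224 = -15251760 + 1224 = -15250536$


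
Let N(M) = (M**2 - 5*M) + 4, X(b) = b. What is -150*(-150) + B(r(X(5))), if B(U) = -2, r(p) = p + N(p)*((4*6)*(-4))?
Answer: 22498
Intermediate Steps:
N(M) = 4 + M**2 - 5*M
r(p) = -384 - 96*p**2 + 481*p (r(p) = p + (4 + p**2 - 5*p)*((4*6)*(-4)) = p + (4 + p**2 - 5*p)*(24*(-4)) = p + (4 + p**2 - 5*p)*(-96) = p + (-384 - 96*p**2 + 480*p) = -384 - 96*p**2 + 481*p)
-150*(-150) + B(r(X(5))) = -150*(-150) - 2 = 22500 - 2 = 22498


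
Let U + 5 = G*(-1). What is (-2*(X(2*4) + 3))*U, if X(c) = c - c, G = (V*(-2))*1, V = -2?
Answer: 54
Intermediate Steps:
G = 4 (G = -2*(-2)*1 = 4*1 = 4)
U = -9 (U = -5 + 4*(-1) = -5 - 4 = -9)
X(c) = 0
(-2*(X(2*4) + 3))*U = -2*(0 + 3)*(-9) = -2*3*(-9) = -6*(-9) = 54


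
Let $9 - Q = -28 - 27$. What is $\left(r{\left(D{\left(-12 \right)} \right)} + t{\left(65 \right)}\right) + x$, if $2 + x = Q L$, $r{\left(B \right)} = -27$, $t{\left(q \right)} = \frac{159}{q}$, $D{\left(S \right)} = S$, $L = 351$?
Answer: $\frac{1458434}{65} \approx 22437.0$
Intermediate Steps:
$Q = 64$ ($Q = 9 - \left(-28 - 27\right) = 9 - -55 = 9 + 55 = 64$)
$x = 22462$ ($x = -2 + 64 \cdot 351 = -2 + 22464 = 22462$)
$\left(r{\left(D{\left(-12 \right)} \right)} + t{\left(65 \right)}\right) + x = \left(-27 + \frac{159}{65}\right) + 22462 = - \frac{1596}{65} + 22462 = \frac{1458434}{65}$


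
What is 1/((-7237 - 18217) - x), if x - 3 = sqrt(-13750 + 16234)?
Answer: -25457/648056365 + 6*sqrt(69)/648056365 ≈ -3.9205e-5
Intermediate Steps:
x = 3 + 6*sqrt(69) (x = 3 + sqrt(-13750 + 16234) = 3 + sqrt(2484) = 3 + 6*sqrt(69) ≈ 52.840)
1/((-7237 - 18217) - x) = 1/((-7237 - 18217) - (3 + 6*sqrt(69))) = 1/(-25454 + (-3 - 6*sqrt(69))) = 1/(-25457 - 6*sqrt(69))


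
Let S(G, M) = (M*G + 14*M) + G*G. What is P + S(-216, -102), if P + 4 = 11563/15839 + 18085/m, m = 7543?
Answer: 8035688562736/119473577 ≈ 67259.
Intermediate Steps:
S(G, M) = G² + 14*M + G*M (S(G, M) = (G*M + 14*M) + G² = (14*M + G*M) + G² = G² + 14*M + G*M)
P = -104226284/119473577 (P = -4 + (11563/15839 + 18085/7543) = -4 + 373668024/119473577 = -104226284/119473577 ≈ -0.87238)
P + S(-216, -102) = -104226284/119473577 + ((-216)² + 14*(-102) - 216*(-102)) = -104226284/119473577 + (46656 - 1428 + 22032) = -104226284/119473577 + 67260 = 8035688562736/119473577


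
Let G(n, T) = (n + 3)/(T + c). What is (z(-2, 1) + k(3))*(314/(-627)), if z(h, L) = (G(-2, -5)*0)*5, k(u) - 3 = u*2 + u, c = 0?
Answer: -1256/209 ≈ -6.0096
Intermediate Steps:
k(u) = 3 + 3*u (k(u) = 3 + (u*2 + u) = 3 + (2*u + u) = 3 + 3*u)
G(n, T) = (3 + n)/T (G(n, T) = (n + 3)/(T + 0) = (3 + n)/T)
z(h, L) = 0 (z(h, L) = (((3 - 2)/(-5))*0)*5 = (-1/5*1*0)*5 = -1/5*0*5 = 0*5 = 0)
(z(-2, 1) + k(3))*(314/(-627)) = (0 + (3 + 3*3))*(314/(-627)) = (0 + (3 + 9))*(314*(-1/627)) = (0 + 12)*(-314/627) = 12*(-314/627) = -1256/209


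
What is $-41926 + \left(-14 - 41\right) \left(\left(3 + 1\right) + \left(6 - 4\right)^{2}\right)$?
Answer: $-42366$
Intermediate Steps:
$-41926 + \left(-14 - 41\right) \left(\left(3 + 1\right) + \left(6 - 4\right)^{2}\right) = -41926 - 55 \left(4 + 2^{2}\right) = -41926 - 55 \left(4 + 4\right) = -41926 - 440 = -42366$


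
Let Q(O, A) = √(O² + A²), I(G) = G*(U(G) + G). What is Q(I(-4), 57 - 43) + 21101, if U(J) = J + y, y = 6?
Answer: 21101 + 2*√65 ≈ 21117.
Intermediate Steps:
U(J) = 6 + J (U(J) = J + 6 = 6 + J)
I(G) = G*(6 + 2*G) (I(G) = G*((6 + G) + G) = G*(6 + 2*G))
Q(O, A) = √(A² + O²)
Q(I(-4), 57 - 43) + 21101 = √((57 - 43)² + (2*(-4)*(3 - 4))²) + 21101 = √(14² + (2*(-4)*(-1))²) + 21101 = √(196 + 8²) + 21101 = √(196 + 64) + 21101 = √260 + 21101 = 2*√65 + 21101 = 21101 + 2*√65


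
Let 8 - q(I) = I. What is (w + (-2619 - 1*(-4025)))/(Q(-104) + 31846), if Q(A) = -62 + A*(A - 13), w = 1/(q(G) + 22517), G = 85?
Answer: 31550641/986282880 ≈ 0.031989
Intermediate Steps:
q(I) = 8 - I
w = 1/22440 (w = 1/((8 - 1*85) + 22517) = 1/((8 - 85) + 22517) = 1/(-77 + 22517) = 1/22440 ≈ 4.4563e-5)
Q(A) = -62 + A*(-13 + A)
(w + (-2619 - 1*(-4025)))/(Q(-104) + 31846) = (1/22440 + (-2619 - 1*(-4025)))/((-62 + (-104)² - 13*(-104)) + 31846) = (1/22440 + (-2619 + 4025))/((-62 + 10816 + 1352) + 31846) = (1/22440 + 1406)/(12106 + 31846) = (31550641/22440)/43952 = (31550641/22440)*(1/43952) = 31550641/986282880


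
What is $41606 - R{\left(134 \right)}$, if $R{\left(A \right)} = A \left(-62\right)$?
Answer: $49914$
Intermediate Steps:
$R{\left(A \right)} = - 62 A$
$41606 - R{\left(134 \right)} = 41606 - \left(-62\right) 134 = 41606 - -8308 = 41606 + 8308 = 49914$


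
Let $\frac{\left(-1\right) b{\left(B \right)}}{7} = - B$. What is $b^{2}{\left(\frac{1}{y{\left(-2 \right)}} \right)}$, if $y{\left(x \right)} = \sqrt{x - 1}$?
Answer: $- \frac{49}{3} \approx -16.333$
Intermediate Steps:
$y{\left(x \right)} = \sqrt{-1 + x}$
$b{\left(B \right)} = 7 B$ ($b{\left(B \right)} = - 7 \left(- B\right) = 7 B$)
$b^{2}{\left(\frac{1}{y{\left(-2 \right)}} \right)} = \left(\frac{7}{\sqrt{-1 - 2}}\right)^{2} = \left(\frac{7}{\sqrt{-3}}\right)^{2} = \left(\frac{7}{i \sqrt{3}}\right)^{2} = \left(7 \left(- \frac{i \sqrt{3}}{3}\right)\right)^{2} = \left(- \frac{7 i \sqrt{3}}{3}\right)^{2} = - \frac{49}{3}$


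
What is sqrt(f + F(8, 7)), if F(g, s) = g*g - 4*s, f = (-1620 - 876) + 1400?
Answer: 2*I*sqrt(265) ≈ 32.558*I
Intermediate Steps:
f = -1096 (f = -2496 + 1400 = -1096)
F(g, s) = g**2 - 4*s
sqrt(f + F(8, 7)) = sqrt(-1096 + (8**2 - 4*7)) = sqrt(-1096 + (64 - 28)) = sqrt(-1096 + 36) = sqrt(-1060) = 2*I*sqrt(265)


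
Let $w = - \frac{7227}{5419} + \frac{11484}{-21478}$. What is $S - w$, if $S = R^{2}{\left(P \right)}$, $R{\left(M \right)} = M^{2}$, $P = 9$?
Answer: $\frac{381923766252}{58194641} \approx 6562.9$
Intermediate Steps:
$S = 6561$ ($S = \left(9^{2}\right)^{2} = 81^{2} = 6561$)
$w = - \frac{108726651}{58194641}$ ($w = \left(-7227\right) \frac{1}{5419} + 11484 \left(- \frac{1}{21478}\right) = - \frac{7227}{5419} - \frac{5742}{10739} = - \frac{108726651}{58194641} \approx -1.8683$)
$S - w = 6561 - - \frac{108726651}{58194641} = 6561 + \frac{108726651}{58194641} = \frac{381923766252}{58194641}$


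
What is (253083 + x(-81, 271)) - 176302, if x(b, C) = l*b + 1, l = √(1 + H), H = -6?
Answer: 76782 - 81*I*√5 ≈ 76782.0 - 181.12*I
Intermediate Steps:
l = I*√5 (l = √(1 - 6) = √(-5) = I*√5 ≈ 2.2361*I)
x(b, C) = 1 + I*b*√5 (x(b, C) = (I*√5)*b + 1 = I*b*√5 + 1 = 1 + I*b*√5)
(253083 + x(-81, 271)) - 176302 = (253083 + (1 + I*(-81)*√5)) - 176302 = (253083 + (1 - 81*I*√5)) - 176302 = (253084 - 81*I*√5) - 176302 = 76782 - 81*I*√5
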